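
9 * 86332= 776988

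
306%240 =66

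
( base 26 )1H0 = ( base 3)1112102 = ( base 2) 10001011110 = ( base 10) 1118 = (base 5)13433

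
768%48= 0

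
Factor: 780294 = 2^1*3^1*47^1 *2767^1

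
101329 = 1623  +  99706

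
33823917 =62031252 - 28207335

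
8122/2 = 4061 = 4061.00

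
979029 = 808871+170158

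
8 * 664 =5312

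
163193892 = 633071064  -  469877172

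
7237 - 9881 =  - 2644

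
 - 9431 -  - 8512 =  - 919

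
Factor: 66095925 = 3^1*5^2*7^1*125897^1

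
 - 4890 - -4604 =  - 286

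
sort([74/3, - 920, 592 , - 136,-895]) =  [  -  920, - 895, - 136, 74/3, 592]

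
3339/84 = 159/4 = 39.75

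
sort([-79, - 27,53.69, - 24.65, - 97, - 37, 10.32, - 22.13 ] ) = [ - 97, - 79, -37, - 27,- 24.65, - 22.13, 10.32,  53.69 ]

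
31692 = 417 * 76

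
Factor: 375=3^1*5^3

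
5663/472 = 11 + 471/472= 12.00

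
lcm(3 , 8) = 24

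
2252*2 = 4504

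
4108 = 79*52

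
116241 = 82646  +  33595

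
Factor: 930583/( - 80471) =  - 80471^(-1)*930583^1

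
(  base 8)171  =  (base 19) 67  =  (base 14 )89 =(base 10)121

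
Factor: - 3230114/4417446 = - 1615057/2208723 = - 3^( - 1 )*11^( - 1 )*19^1 * 167^1 * 509^1*66931^( - 1)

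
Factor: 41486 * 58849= 2441409614= 2^1*7^2*1201^1*20743^1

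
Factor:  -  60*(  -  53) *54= 171720 = 2^3 * 3^4*5^1 * 53^1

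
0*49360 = 0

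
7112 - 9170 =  - 2058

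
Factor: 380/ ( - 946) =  - 2^1 * 5^1*11^( - 1)*19^1*43^( - 1) = -190/473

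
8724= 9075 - 351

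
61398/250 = 245 + 74/125 = 245.59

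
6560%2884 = 792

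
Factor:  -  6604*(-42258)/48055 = 2^3*3^1*5^( -1 )*7^( -1 )*13^1*127^1*1373^( -1)*7043^1 = 279071832/48055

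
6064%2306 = 1452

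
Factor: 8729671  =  157^1*55603^1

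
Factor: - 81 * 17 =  - 3^4*17^1  =  - 1377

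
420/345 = 1 + 5/23 = 1.22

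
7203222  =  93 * 77454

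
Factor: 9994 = 2^1*19^1*263^1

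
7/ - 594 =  - 1 + 587/594 = - 0.01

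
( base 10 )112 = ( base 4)1300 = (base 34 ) 3A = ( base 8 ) 160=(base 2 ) 1110000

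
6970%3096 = 778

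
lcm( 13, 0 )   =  0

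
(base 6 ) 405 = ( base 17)8D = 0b10010101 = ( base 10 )149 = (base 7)302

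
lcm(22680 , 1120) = 90720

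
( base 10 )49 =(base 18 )2d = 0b110001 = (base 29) 1k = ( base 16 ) 31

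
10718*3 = 32154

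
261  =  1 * 261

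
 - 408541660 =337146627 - 745688287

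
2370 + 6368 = 8738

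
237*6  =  1422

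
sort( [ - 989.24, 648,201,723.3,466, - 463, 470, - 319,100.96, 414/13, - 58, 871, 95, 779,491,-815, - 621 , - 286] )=[ - 989.24, - 815, - 621, - 463,-319, - 286 ,  -  58, 414/13, 95,  100.96,  201,466, 470 , 491, 648, 723.3, 779, 871 ]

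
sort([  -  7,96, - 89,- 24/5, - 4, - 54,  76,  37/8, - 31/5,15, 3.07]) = [ - 89,-54, -7, - 31/5, - 24/5, - 4, 3.07, 37/8, 15,76 , 96]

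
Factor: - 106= - 2^1*53^1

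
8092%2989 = 2114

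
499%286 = 213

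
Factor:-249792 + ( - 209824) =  - 2^5*53^1* 271^1 = - 459616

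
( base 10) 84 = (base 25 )39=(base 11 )77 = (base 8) 124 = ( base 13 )66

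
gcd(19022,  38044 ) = 19022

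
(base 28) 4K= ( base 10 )132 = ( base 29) 4g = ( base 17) 7d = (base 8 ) 204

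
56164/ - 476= - 118 + 1/119 = - 117.99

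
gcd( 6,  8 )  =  2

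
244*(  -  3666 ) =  - 894504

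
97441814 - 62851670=34590144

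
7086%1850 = 1536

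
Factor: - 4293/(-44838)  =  2^(-1) * 3^2*47^( - 1) = 9/94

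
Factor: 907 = 907^1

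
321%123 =75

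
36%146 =36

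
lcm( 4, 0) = 0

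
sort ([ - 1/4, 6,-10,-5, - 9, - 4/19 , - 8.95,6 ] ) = [ - 10, - 9, - 8.95, - 5, - 1/4, - 4/19, 6,6]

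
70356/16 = 17589/4 = 4397.25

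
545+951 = 1496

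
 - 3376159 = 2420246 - 5796405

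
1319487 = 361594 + 957893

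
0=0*812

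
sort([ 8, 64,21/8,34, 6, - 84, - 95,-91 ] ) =[- 95,-91,  -  84,21/8, 6, 8 , 34, 64 ]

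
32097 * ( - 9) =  -288873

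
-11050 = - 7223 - 3827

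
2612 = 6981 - 4369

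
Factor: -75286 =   -  2^1*37643^1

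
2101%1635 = 466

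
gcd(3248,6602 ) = 2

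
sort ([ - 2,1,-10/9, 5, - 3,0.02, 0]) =[ - 3 ,-2,  -  10/9,0 , 0.02,  1, 5] 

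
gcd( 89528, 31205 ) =1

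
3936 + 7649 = 11585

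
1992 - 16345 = -14353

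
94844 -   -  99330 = 194174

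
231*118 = 27258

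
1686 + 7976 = 9662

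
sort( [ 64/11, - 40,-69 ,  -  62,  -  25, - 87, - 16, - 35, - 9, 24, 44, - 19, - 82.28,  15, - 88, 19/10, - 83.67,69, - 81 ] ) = [-88, - 87,-83.67, - 82.28, - 81, - 69 , - 62, - 40, - 35, -25 , - 19, - 16, - 9, 19/10,64/11,  15, 24,  44 , 69 ]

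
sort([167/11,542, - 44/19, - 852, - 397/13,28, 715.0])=[-852, - 397/13, - 44/19,167/11, 28,542 , 715.0] 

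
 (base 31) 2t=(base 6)231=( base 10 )91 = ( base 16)5B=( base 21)47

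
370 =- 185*( - 2)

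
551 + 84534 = 85085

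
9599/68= 9599/68= 141.16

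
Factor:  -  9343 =-9343^1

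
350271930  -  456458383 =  - 106186453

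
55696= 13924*4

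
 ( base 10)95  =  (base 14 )6b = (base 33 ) 2T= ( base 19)50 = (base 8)137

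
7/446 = 7/446 =0.02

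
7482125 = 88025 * 85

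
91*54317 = 4942847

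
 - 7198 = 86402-93600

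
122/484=61/242 = 0.25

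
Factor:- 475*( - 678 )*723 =2^1*3^2 *5^2*19^1*113^1 * 241^1 = 232842150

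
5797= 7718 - 1921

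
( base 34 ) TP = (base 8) 1763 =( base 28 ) 183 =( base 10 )1011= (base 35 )sv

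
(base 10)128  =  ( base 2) 10000000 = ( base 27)4K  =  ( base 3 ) 11202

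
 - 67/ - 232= 67/232 = 0.29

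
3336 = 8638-5302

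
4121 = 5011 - 890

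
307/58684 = 307/58684 = 0.01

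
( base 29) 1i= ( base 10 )47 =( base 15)32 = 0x2F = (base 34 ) 1D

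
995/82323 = 995/82323 = 0.01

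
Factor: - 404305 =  - 5^1 * 11^1*7351^1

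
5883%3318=2565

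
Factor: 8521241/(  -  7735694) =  - 2^( - 1 )*47^1*181303^1 * 3867847^( - 1)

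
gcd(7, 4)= 1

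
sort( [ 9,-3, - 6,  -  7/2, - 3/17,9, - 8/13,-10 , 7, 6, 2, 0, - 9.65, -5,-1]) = [ - 10,-9.65,-6,-5,-7/2,-3,-1 ,-8/13, - 3/17, 0, 2,6 , 7,  9,9 ] 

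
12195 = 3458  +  8737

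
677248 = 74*9152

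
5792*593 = 3434656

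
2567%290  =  247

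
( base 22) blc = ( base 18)HG2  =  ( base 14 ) 2182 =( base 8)13246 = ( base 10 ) 5798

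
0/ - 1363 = 0/1 =- 0.00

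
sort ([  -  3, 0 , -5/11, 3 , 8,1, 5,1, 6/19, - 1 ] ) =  [ - 3,-1, - 5/11, 0,6/19,  1, 1,3, 5, 8 ]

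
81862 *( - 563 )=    - 46088306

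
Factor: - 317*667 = - 211439= -23^1*29^1*317^1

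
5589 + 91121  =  96710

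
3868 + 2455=6323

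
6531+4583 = 11114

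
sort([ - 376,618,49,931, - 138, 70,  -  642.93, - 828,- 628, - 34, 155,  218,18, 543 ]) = [ - 828, - 642.93, - 628, - 376, - 138, - 34,18,49, 70, 155, 218, 543, 618, 931 ]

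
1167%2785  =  1167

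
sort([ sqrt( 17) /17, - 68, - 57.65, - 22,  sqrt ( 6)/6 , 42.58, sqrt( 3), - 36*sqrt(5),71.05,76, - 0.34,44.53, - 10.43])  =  [ - 36*sqrt( 5 ), - 68, - 57.65, - 22,-10.43,-0.34,sqrt(17 ) /17,sqrt (6)/6,sqrt( 3) , 42.58,  44.53, 71.05,76] 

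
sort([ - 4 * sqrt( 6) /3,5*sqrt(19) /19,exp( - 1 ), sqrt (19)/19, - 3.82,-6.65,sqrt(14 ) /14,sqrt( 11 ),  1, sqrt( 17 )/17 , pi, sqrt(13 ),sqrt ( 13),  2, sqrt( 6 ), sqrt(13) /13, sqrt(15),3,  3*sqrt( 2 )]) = [ - 6.65,-3.82,-4*sqrt(6) /3,sqrt ( 19 )/19,sqrt( 17) /17,sqrt (14)/14, sqrt (13 ) /13,exp( - 1 ), 1,5*sqrt(19 ) /19, 2, sqrt(6 ),3,pi,sqrt( 11),sqrt( 13 ), sqrt( 13 ),sqrt ( 15),3*sqrt (2 )] 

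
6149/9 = 6149/9 = 683.22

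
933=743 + 190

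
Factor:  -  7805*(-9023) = 5^1*7^2*223^1*1289^1= 70424515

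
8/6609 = 8/6609= 0.00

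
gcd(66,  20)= 2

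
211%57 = 40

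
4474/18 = 248 + 5/9 =248.56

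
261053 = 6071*43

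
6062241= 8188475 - 2126234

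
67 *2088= 139896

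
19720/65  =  303  +  5/13 = 303.38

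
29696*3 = 89088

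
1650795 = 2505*659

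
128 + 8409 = 8537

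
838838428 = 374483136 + 464355292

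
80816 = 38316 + 42500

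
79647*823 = 65549481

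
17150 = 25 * 686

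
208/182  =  8/7 = 1.14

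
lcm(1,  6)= 6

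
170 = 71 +99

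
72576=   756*96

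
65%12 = 5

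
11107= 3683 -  - 7424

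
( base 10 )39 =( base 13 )30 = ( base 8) 47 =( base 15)29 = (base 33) 16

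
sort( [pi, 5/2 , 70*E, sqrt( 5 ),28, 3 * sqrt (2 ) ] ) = [ sqrt( 5), 5/2,pi, 3*sqrt( 2 ),28, 70 *E ]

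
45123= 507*89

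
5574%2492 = 590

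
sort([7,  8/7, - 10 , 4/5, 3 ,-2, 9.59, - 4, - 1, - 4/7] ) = [  -  10, - 4, - 2, - 1, - 4/7, 4/5, 8/7,3, 7, 9.59]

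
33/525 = 11/175= 0.06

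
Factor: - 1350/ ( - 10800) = 2^(  -  3 ) = 1/8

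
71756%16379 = 6240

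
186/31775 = 6/1025=0.01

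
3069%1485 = 99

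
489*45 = 22005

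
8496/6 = 1416 = 1416.00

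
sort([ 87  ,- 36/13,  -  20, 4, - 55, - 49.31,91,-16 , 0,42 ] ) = [  -  55,  -  49.31,-20,- 16,  -  36/13,0, 4, 42, 87,91 ]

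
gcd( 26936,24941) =7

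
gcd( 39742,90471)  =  1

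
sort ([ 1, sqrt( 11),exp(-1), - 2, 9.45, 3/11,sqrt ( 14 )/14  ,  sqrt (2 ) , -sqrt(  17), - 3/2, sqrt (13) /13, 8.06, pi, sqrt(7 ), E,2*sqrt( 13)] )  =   [ - sqrt( 17),-2, - 3/2, sqrt(14)/14, 3/11,  sqrt ( 13) /13,exp( - 1),1,sqrt( 2), sqrt( 7),E, pi, sqrt( 11 ), 2 * sqrt(13 ), 8.06,9.45]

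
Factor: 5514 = 2^1 *3^1*919^1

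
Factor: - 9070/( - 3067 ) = 2^1*5^1*907^1*3067^( - 1) 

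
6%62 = 6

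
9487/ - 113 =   -  9487/113 =-  83.96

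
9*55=495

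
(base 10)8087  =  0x1f97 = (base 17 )1AGC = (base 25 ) CNC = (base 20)1047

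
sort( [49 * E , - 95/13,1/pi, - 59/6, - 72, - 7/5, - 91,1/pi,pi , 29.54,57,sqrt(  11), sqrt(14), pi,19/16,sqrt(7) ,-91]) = [ - 91, - 91 ,-72 , - 59/6,  -  95/13,-7/5,1/pi,1/pi,19/16,sqrt ( 7), pi,pi,sqrt(11),sqrt(14 ), 29.54 , 57, 49*E]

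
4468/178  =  2234/89 = 25.10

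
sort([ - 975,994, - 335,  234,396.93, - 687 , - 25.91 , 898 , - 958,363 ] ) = [-975,-958, - 687, - 335, - 25.91, 234, 363 , 396.93,898, 994]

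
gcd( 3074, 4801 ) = 1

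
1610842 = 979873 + 630969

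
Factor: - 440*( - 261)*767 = 2^3*3^2*5^1*11^1*13^1 * 29^1 * 59^1= 88082280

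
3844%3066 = 778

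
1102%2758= 1102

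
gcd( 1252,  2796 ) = 4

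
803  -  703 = 100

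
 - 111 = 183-294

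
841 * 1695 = 1425495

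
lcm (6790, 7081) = 495670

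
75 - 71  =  4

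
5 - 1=4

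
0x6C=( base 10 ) 108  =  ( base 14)7A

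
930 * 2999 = 2789070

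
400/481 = 400/481 = 0.83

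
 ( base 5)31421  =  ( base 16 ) 83F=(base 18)695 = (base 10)2111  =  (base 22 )47l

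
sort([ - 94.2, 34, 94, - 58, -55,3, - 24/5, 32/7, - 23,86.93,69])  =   [ -94.2,-58,  -  55, - 23, - 24/5, 3, 32/7,34,69 , 86.93, 94] 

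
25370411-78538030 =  - 53167619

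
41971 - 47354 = - 5383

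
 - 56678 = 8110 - 64788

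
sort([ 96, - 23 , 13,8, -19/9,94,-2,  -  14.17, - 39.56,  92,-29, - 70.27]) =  [  -  70.27,-39.56 ,-29,-23, -14.17,  -  19/9, - 2,8,13, 92  ,  94, 96]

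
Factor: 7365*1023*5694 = 42900845130 = 2^1*3^3*5^1 *11^1 * 13^1*31^1*73^1*491^1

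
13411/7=13411/7 = 1915.86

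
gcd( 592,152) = 8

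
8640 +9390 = 18030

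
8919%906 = 765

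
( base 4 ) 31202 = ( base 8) 1542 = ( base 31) RT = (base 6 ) 4002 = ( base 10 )866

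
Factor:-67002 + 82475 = 15473^1 = 15473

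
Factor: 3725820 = 2^2 * 3^2*5^1*7^1*2957^1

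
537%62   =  41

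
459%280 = 179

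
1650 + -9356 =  - 7706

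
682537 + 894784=1577321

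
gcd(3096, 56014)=2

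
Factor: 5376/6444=2^6*3^ ( - 1 )*7^1*179^( - 1) = 448/537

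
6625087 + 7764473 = 14389560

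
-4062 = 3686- 7748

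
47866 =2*23933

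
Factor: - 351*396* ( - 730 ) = 101467080= 2^3*3^5*5^1*11^1*13^1*73^1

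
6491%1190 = 541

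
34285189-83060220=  - 48775031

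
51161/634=80 + 441/634 =80.70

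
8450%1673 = 85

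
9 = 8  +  1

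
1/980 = 1/980 = 0.00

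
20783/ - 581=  - 36 + 19/83 = -35.77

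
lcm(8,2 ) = 8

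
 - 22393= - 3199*7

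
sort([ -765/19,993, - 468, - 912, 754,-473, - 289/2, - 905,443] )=[ - 912, - 905,-473,-468, - 289/2, - 765/19,443 , 754,  993]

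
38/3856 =19/1928= 0.01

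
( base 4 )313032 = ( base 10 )3534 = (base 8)6716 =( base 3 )11211220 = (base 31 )3L0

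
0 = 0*3664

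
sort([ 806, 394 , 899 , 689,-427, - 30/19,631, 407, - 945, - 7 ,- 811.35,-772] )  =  [-945,-811.35, - 772,  -  427,  -  7, - 30/19, 394, 407, 631 , 689, 806, 899]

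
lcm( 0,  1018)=0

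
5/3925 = 1/785 = 0.00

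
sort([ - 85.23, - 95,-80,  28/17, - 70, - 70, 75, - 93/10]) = [ - 95,-85.23, - 80, - 70,-70, -93/10,28/17,75]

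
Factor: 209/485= 5^(-1 )*11^1*19^1*97^ (- 1)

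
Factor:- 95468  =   - 2^2 * 29^1*823^1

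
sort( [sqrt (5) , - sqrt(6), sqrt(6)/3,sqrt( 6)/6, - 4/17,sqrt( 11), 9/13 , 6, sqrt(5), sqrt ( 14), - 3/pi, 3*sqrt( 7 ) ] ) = [ -sqrt( 6),  -  3/pi,- 4/17,sqrt(6 )/6, 9/13,sqrt( 6)/3, sqrt(5), sqrt(5), sqrt( 11),  sqrt(14 ), 6, 3*sqrt ( 7) ] 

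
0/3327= 0 = 0.00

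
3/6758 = 3/6758 = 0.00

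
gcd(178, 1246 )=178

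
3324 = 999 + 2325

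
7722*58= 447876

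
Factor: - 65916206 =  - 2^1 * 19^1*23^1*53^1*1423^1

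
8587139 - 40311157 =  - 31724018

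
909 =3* 303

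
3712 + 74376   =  78088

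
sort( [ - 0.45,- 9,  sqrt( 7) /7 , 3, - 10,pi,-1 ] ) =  [  -  10, - 9, - 1,- 0.45,sqrt( 7) /7, 3 , pi ]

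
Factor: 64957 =17^1 * 3821^1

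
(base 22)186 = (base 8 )1232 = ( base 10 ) 666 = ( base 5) 10131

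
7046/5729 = 1 +1317/5729=1.23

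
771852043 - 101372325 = 670479718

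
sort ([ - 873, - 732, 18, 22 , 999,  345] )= [-873,  -  732,18 , 22, 345, 999 ] 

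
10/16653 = 10/16653 = 0.00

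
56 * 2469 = 138264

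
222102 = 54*4113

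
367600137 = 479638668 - 112038531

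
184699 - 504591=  - 319892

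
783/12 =261/4 =65.25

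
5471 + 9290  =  14761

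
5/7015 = 1/1403 =0.00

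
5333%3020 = 2313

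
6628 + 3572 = 10200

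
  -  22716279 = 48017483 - 70733762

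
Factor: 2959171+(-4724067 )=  - 2^5 * 7^1 * 7879^1   =  - 1764896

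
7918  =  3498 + 4420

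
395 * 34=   13430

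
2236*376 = 840736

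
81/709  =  81/709  =  0.11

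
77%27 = 23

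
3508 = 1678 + 1830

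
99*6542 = 647658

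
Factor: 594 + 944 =1538 = 2^1*769^1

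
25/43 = 25/43 = 0.58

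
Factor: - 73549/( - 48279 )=553/363 = 3^ ( - 1 ) * 7^1*11^( - 2) * 79^1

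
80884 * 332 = 26853488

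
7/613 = 7/613= 0.01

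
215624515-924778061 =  - 709153546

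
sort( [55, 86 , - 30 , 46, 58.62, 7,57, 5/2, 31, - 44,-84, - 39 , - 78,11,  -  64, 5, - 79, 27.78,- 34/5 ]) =[ - 84, - 79, - 78  , - 64, - 44,-39, -30, - 34/5,5/2,  5, 7 , 11, 27.78, 31,46,55, 57,58.62, 86] 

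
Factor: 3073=7^1*439^1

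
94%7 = 3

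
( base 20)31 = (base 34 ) 1R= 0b111101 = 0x3d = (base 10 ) 61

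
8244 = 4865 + 3379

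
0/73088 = 0 = 0.00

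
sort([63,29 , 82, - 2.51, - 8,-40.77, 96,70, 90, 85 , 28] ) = [ - 40.77, - 8, - 2.51,28,29,63,70 , 82,  85,  90,96]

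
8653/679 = 8653/679 = 12.74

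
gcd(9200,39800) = 200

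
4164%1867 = 430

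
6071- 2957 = 3114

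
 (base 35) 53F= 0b1100001100101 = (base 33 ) 5o8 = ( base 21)e38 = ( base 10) 6245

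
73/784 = 73/784 = 0.09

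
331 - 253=78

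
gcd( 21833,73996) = 1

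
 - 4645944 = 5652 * ( - 822) 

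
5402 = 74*73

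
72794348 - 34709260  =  38085088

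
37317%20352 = 16965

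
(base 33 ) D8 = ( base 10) 437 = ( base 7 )1163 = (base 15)1e2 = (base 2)110110101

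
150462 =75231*2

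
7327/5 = 1465 + 2/5 = 1465.40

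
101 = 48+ 53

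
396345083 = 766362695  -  370017612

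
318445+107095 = 425540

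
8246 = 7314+932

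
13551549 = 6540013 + 7011536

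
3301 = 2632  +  669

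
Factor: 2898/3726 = 3^(-2)*7^1 = 7/9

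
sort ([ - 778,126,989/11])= [ - 778,989/11,126]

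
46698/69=15566/23 = 676.78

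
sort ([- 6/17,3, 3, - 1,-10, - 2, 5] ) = [  -  10, -2,-1, - 6/17,3,  3,5] 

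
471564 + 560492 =1032056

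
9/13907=9/13907 = 0.00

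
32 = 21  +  11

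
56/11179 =8/1597 = 0.01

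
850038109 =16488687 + 833549422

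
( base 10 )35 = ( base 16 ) 23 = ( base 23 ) 1c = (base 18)1h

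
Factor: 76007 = 17^2*263^1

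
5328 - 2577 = 2751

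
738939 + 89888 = 828827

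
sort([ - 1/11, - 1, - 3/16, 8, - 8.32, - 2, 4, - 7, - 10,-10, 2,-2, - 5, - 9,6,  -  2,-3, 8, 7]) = [ - 10,-10, - 9, - 8.32, - 7, - 5, - 3, - 2, - 2, - 2, - 1, - 3/16, - 1/11, 2,4,6,7, 8,8 ] 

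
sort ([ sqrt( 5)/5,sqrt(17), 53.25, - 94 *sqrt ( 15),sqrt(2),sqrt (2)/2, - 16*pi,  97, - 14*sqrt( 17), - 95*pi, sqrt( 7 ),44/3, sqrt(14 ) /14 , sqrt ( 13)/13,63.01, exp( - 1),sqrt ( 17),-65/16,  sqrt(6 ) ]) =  [ -94*sqrt(15), - 95*pi,- 14*sqrt(17), - 16*pi, - 65/16, sqrt(14)/14, sqrt ( 13)/13,exp( - 1),sqrt(5 ) /5,sqrt( 2)/2,sqrt(2 ),sqrt(6), sqrt(7), sqrt( 17 ), sqrt( 17),44/3,53.25,63.01, 97] 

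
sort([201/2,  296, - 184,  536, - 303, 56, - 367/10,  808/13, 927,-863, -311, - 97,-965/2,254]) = [  -  863,-965/2,- 311, - 303, - 184, - 97,- 367/10, 56, 808/13,201/2,254 , 296,536, 927]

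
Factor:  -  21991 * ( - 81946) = 2^1*21991^1*40973^1 = 1802074486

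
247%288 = 247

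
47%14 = 5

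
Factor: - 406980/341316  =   -595/499=-5^1*7^1*17^1*499^ ( - 1 ) 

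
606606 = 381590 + 225016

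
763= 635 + 128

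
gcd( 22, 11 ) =11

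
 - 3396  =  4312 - 7708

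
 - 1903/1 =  - 1903 =- 1903.00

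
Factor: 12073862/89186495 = 2^1 *5^( - 1)*47^ ( - 1 ) * 191^( - 1)*  1987^(  -  1 )*1997^1*3023^1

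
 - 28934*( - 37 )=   1070558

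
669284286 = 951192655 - 281908369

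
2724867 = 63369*43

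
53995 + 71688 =125683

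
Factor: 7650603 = 3^2*43^1*53^1*  373^1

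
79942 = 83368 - 3426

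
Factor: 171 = 3^2*19^1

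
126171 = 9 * 14019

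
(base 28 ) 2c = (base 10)68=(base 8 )104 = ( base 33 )22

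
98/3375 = 98/3375= 0.03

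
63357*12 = 760284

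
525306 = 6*87551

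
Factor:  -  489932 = - 2^2*53^1*2311^1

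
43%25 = 18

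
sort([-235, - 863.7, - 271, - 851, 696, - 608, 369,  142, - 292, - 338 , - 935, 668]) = [ -935, - 863.7, - 851, - 608, - 338, - 292,-271, - 235, 142 , 369, 668,  696 ] 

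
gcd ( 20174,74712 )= 22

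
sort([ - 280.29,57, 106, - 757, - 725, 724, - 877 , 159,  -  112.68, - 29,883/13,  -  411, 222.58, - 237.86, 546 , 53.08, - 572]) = [ - 877, - 757, - 725,-572, - 411,-280.29, - 237.86 , - 112.68, - 29, 53.08, 57,883/13,106 , 159, 222.58, 546,724]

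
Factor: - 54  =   -2^1*3^3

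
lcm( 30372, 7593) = 30372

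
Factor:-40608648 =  - 2^3 * 3^3 * 17^1*11059^1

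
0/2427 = 0   =  0.00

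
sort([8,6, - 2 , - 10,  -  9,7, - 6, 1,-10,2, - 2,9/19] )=[ - 10, - 10 , - 9, -6,  -  2, - 2,  9/19, 1, 2,6, 7, 8 ] 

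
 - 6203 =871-7074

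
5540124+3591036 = 9131160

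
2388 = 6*398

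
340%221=119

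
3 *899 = 2697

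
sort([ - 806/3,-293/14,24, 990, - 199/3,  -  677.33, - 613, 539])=[ - 677.33, - 613, - 806/3, - 199/3, - 293/14, 24, 539, 990]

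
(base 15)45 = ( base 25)2f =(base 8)101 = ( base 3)2102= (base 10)65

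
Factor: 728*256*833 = 155244544 = 2^11 *7^3 * 13^1 * 17^1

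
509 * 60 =30540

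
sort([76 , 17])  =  [ 17, 76]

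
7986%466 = 64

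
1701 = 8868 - 7167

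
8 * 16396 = 131168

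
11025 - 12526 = - 1501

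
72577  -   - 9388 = 81965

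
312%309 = 3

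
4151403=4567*909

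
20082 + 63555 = 83637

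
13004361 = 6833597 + 6170764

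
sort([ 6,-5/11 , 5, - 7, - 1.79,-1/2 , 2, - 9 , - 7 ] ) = [-9,- 7, - 7, - 1.79,-1/2 ,  -  5/11, 2, 5, 6]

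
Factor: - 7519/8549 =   -  73/83 = - 73^1*83^ ( - 1) 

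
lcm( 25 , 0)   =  0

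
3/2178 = 1/726=0.00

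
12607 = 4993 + 7614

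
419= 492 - 73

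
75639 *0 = 0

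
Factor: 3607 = 3607^1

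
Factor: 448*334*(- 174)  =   - 26035968 = -2^8*3^1*7^1*29^1*167^1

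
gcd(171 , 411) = 3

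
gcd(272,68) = 68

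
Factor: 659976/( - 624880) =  - 771/730 = - 2^( - 1)*3^1*5^( - 1 )*73^( - 1 )*257^1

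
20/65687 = 20/65687 = 0.00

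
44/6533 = 44/6533 = 0.01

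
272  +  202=474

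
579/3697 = 579/3697  =  0.16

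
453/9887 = 453/9887=0.05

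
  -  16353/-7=2336 + 1/7 = 2336.14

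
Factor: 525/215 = 3^1 * 5^1*7^1*43^( - 1 ) = 105/43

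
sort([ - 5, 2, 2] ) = [-5,2,2]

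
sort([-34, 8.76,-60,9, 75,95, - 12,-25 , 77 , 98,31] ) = [ -60,  -  34 ,  -  25 , - 12, 8.76, 9, 31 , 75, 77,95,  98]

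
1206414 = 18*67023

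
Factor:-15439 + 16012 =573=3^1*191^1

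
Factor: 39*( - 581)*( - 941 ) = 21322119 = 3^1*7^1*13^1*83^1 * 941^1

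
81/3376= 81/3376 = 0.02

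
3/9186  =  1/3062 = 0.00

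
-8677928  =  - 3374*2572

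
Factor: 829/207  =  3^( - 2 )*23^( - 1)*829^1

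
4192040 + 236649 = 4428689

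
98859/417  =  237 + 10/139=237.07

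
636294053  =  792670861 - 156376808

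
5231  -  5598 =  - 367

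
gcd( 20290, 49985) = 5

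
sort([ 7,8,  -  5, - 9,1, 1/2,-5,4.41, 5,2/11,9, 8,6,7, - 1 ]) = [ - 9,-5,- 5,-1,  2/11, 1/2, 1,4.41,5 , 6,  7, 7, 8,8,9] 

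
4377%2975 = 1402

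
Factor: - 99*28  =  -2^2*3^2*7^1*11^1 = - 2772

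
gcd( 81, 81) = 81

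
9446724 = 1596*5919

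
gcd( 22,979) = 11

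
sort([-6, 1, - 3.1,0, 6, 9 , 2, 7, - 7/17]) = [ - 6, - 3.1, - 7/17,0 , 1, 2, 6, 7, 9 ]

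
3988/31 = 128 + 20/31 = 128.65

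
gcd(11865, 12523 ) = 7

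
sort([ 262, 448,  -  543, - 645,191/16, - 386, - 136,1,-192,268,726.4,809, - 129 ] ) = [ - 645, - 543, - 386, - 192,-136, - 129, 1,191/16,262,268, 448, 726.4 , 809]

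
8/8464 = 1/1058  =  0.00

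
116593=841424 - 724831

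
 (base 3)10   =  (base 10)3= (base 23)3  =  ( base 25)3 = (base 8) 3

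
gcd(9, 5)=1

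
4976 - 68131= - 63155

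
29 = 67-38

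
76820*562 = 43172840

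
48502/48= 24251/24 = 1010.46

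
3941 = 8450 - 4509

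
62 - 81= -19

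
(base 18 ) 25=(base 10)41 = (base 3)1112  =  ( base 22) 1J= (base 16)29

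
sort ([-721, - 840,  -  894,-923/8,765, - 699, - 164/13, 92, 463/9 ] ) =[ - 894,-840,  -  721,-699,-923/8,-164/13, 463/9, 92, 765]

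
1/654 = 1/654 = 0.00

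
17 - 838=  - 821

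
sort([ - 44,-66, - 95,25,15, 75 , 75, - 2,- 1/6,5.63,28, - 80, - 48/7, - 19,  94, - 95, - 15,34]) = [ - 95,-95,- 80, - 66, - 44, - 19,  -  15, - 48/7,- 2,-1/6,  5.63,  15, 25 , 28,34,75,75,  94 ]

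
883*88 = 77704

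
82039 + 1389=83428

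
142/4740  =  71/2370 = 0.03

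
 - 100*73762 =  - 7376200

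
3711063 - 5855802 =- 2144739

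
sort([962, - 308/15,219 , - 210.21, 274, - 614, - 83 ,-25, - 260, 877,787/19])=[ -614, - 260, - 210.21, - 83, - 25, - 308/15, 787/19,  219,274 , 877, 962]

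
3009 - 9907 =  - 6898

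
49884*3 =149652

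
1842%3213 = 1842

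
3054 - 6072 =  - 3018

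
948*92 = 87216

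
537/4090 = 537/4090  =  0.13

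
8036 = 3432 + 4604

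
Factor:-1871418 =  - 2^1* 3^1*23^1 * 71^1*191^1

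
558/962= 279/481 = 0.58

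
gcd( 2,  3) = 1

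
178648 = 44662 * 4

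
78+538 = 616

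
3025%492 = 73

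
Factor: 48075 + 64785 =2^2*3^3*5^1*11^1*19^1 = 112860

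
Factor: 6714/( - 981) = - 2^1*109^( - 1) * 373^1 = - 746/109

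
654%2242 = 654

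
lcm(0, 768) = 0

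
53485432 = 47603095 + 5882337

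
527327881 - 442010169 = 85317712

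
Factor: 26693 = 26693^1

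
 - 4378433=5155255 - 9533688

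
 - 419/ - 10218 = 419/10218 = 0.04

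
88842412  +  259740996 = 348583408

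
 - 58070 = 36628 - 94698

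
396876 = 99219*4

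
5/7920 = 1/1584=   0.00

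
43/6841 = 43/6841 = 0.01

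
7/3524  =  7/3524 = 0.00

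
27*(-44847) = -1210869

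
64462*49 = 3158638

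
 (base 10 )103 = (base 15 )6d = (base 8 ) 147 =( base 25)43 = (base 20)53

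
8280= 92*90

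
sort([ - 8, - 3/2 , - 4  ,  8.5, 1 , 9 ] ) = [ - 8, - 4 , - 3/2 , 1,  8.5,  9 ] 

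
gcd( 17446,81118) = 2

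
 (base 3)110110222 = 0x238A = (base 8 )21612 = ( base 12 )5322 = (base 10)9098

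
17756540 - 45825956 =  - 28069416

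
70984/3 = 70984/3 =23661.33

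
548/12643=548/12643 =0.04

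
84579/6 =14096+1/2 = 14096.50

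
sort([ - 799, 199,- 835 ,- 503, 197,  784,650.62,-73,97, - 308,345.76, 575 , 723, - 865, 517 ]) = [ - 865, - 835,  -  799, - 503, - 308,- 73, 97,197,199, 345.76,517, 575, 650.62, 723,784]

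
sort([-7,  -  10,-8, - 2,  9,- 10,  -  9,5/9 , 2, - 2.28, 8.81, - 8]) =[ - 10 ,-10,-9,-8, - 8 ,-7 , - 2.28, - 2,5/9,2,  8.81,9 ]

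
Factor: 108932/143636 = 113^1 * 149^( - 1)=   113/149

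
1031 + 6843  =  7874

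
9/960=3/320  =  0.01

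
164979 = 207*797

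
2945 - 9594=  - 6649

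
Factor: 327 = 3^1*109^1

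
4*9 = 36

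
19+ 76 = 95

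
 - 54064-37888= - 91952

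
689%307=75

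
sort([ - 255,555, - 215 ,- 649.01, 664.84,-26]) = [- 649.01, - 255,-215, - 26, 555, 664.84]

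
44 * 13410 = 590040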